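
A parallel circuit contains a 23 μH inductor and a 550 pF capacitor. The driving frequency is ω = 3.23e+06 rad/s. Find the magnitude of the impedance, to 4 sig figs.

85.59 Ω

X_L = ωL = 74.29 Ω
X_C = 1/(ωC) = 562.9 Ω
Parallel: admittances add. Y = 1/(jωL) + jωC
Y = (0 − j0.01168) S
|Y| = 0.01168 S → |Z| = 1/|Y| = 85.59 Ω, ∠Z = −∠Y = 90.00°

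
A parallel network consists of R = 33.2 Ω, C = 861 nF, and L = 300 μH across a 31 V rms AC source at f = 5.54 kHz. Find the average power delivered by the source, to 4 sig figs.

28.95 W

ω = 2πf = 34810 rad/s
X_L = ωL = 10.44 Ω
X_C = 1/(ωC) = 33.37 Ω
Parallel: admittances add. Y = 1/R + 1/(jωL) + jωC
Y = (0.03012 − j0.06579) S
|Y| = 0.07236 S → |Z| = 1/|Y| = 13.82 Ω, ∠Z = −∠Y = 65.40°
I = V/|Z| = 2.243 A
P = VI cos φ = 31 × 2.243 × cos(65.40°) = 28.95 W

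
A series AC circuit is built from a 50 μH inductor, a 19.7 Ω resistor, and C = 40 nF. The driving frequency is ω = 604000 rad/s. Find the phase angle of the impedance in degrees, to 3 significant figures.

-29.6°

X_L = ωL = 30.2 Ω
X_C = 1/(ωC) = 41.4 Ω
Net reactance X = X_L − X_C = -11.2 Ω
Z = 19.7 − j11.2 Ω
|Z| = √(19.7² + 11.2²) = 22.7 Ω
∠Z = arctan(-11.2/19.7) = -29.6°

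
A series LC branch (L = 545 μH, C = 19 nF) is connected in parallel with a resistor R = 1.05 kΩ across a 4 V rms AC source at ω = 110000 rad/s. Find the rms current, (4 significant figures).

10.29 mA

X_L = ωL = 59.95 Ω
X_C = 1/(ωC) = 478.5 Ω
Branch 1: Z₁ = R = 1050 Ω
Branch 2 (series LC): Z₂ = j(X_L − X_C) = −j418.5 Ω
Parallel: Z = Z₁Z₂/(Z₁+Z₂), |Z| = 388.8 Ω, ∠Z = -68.27°
I = V/|Z| = 4/388.8 = 10.29 mA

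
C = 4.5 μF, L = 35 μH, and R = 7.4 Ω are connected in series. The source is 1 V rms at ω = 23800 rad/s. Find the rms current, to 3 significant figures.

88.7 mA

X_L = ωL = 0.833 Ω
X_C = 1/(ωC) = 9.34 Ω
Net reactance X = X_L − X_C = -8.50 Ω
Z = 7.40 − j8.50 Ω
|Z| = √(7.40² + 8.50²) = 11.3 Ω
I = V/|Z| = 1/11.3 = 88.7 mA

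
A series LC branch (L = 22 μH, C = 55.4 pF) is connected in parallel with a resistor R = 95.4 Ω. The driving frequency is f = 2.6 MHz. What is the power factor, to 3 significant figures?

ω = 2πf = 1.634e+07 rad/s
X_L = ωL = 359 Ω
X_C = 1/(ωC) = 1100 Ω
Branch 1: Z₁ = R = 95.4 Ω
Branch 2 (series LC): Z₂ = j(X_L − X_C) = −j746 Ω
Parallel: Z = Z₁Z₂/(Z₁+Z₂), |Z| = 94.6 Ω, ∠Z = -7.29°
cos φ = cos(-7.29°) = 0.992

0.992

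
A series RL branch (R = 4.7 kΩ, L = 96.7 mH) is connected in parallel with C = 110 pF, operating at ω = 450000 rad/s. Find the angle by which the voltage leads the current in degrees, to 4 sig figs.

X_L = ωL = 43520 Ω
X_C = 1/(ωC) = 20200 Ω
Branch 1 (R+jX_L): Z₁ = 4700 + j43520 Ω, |Z₁| = 43770 Ω
Branch 2 (−jX_C): Z₂ = −j20200 Ω
Parallel: Z = Z₁Z₂/(Z₁+Z₂), |Z| = 37180 Ω, ∠Z = -84.77°

-84.77°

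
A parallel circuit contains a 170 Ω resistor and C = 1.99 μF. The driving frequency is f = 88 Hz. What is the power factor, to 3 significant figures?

0.983

ω = 2πf = 552.9 rad/s
X_C = 1/(ωC) = 909 Ω
Parallel: admittances add. Y = 1/R + jωC
Y = (0.00588 + j0.00110) S
|Y| = 0.00598 S → |Z| = 1/|Y| = 167 Ω, ∠Z = −∠Y = -10.6°
cos φ = cos(-10.6°) = 0.983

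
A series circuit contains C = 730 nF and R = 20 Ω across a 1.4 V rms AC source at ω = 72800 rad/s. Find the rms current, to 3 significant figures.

51.0 mA

X_C = 1/(ωC) = 18.8 Ω
Z = 20.0 − j18.8 Ω
|Z| = √(20.0² + 18.8²) = 27.5 Ω
I = V/|Z| = 1.4/27.5 = 51.0 mA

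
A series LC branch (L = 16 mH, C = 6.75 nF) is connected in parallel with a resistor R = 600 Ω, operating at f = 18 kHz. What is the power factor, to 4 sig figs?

ω = 2πf = 113100 rad/s
X_L = ωL = 1810 Ω
X_C = 1/(ωC) = 1310 Ω
Branch 1: Z₁ = R = 600.0 Ω
Branch 2 (series LC): Z₂ = j(X_L − X_C) = j499.6 Ω
Parallel: Z = Z₁Z₂/(Z₁+Z₂), |Z| = 383.9 Ω, ∠Z = 50.21°
cos φ = cos(50.21°) = 0.6399

0.6399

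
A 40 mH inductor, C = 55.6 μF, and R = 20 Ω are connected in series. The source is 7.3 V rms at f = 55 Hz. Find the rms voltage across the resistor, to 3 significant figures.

ω = 2πf = 345.6 rad/s
X_L = ωL = 13.8 Ω
X_C = 1/(ωC) = 52.0 Ω
Net reactance X = X_L − X_C = -38.2 Ω
Z = 20.0 − j38.2 Ω
|Z| = √(20.0² + 38.2²) = 43.1 Ω
I = V/|Z| = 169 mA
V_R = I·|Z_R| = 0.169 × 20.0 = 3.38 V

3.38 V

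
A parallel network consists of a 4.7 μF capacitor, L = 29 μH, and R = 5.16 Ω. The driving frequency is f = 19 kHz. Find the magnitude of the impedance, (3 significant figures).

2.99 Ω

ω = 2πf = 119400 rad/s
X_L = ωL = 3.46 Ω
X_C = 1/(ωC) = 1.78 Ω
Parallel: admittances add. Y = 1/R + 1/(jωL) + jωC
Y = (0.194 + j0.272) S
|Y| = 0.334 S → |Z| = 1/|Y| = 2.99 Ω, ∠Z = −∠Y = -54.6°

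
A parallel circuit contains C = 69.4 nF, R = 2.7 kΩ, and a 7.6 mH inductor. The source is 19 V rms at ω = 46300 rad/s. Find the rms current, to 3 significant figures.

X_L = ωL = 352 Ω
X_C = 1/(ωC) = 311 Ω
Parallel: admittances add. Y = 1/R + 1/(jωL) + jωC
Y = (0.000370 + j0.000371) S
|Y| = 0.000524 S → |Z| = 1/|Y| = 1910 Ω, ∠Z = −∠Y = -45.1°
I = V/|Z| = 19/1910 = 9.96 mA

9.96 mA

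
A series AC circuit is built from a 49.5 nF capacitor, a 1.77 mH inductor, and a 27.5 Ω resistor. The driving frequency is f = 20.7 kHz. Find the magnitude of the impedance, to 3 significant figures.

79.8 Ω

ω = 2πf = 130100 rad/s
X_L = ωL = 230 Ω
X_C = 1/(ωC) = 155 Ω
Net reactance X = X_L − X_C = 74.9 Ω
Z = 27.5 + j74.9 Ω
|Z| = √(27.5² + 74.9²) = 79.8 Ω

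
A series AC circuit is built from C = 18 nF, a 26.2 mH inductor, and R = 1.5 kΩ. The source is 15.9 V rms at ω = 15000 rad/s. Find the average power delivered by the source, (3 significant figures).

X_L = ωL = 393 Ω
X_C = 1/(ωC) = 3700 Ω
Net reactance X = X_L − X_C = -3310 Ω
Z = 1500 − j3310 Ω
|Z| = √(1500² + 3310²) = 3630 Ω
∠Z = arctan(-3310/1500) = -65.6°
I = V/|Z| = 4.37 mA
P = VI cos φ = 15.9 × 0.00437 × cos(-65.6°) = 28.7 mW

28.7 mW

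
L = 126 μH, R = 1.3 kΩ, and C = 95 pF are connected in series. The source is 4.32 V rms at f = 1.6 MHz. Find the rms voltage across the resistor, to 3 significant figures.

ω = 2πf = 1.005e+07 rad/s
X_L = ωL = 1270 Ω
X_C = 1/(ωC) = 1050 Ω
Net reactance X = X_L − X_C = 220 Ω
Z = 1300 + j220 Ω
|Z| = √(1300² + 220²) = 1320 Ω
I = V/|Z| = 3.28 mA
V_R = I·|Z_R| = 0.00328 × 1300 = 4.26 V

4.26 V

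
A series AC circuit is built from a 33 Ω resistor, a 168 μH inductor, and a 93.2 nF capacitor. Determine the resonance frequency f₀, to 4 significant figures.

40.22 kHz

ω₀ = 1/√(LC) = 1/√(0.000168 × 9.32e-08) = 252700 rad/s
f₀ = ω₀/(2π) = 40.22 kHz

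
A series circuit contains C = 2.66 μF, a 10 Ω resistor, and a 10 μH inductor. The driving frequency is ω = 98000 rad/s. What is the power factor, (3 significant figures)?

0.962

X_L = ωL = 0.980 Ω
X_C = 1/(ωC) = 3.84 Ω
Net reactance X = X_L − X_C = -2.86 Ω
Z = 10.0 − j2.86 Ω
|Z| = √(10.0² + 2.86²) = 10.4 Ω
∠Z = arctan(-2.86/10.0) = -15.9°
cos φ = cos(-15.9°) = 0.962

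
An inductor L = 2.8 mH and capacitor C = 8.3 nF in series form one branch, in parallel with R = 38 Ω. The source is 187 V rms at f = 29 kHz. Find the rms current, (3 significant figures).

5.07 A

ω = 2πf = 182200 rad/s
X_L = ωL = 510 Ω
X_C = 1/(ωC) = 661 Ω
Branch 1: Z₁ = R = 38.0 Ω
Branch 2 (series LC): Z₂ = j(X_L − X_C) = −j151 Ω
Parallel: Z = Z₁Z₂/(Z₁+Z₂), |Z| = 36.9 Ω, ∠Z = -14.1°
I = V/|Z| = 187/36.9 = 5.07 A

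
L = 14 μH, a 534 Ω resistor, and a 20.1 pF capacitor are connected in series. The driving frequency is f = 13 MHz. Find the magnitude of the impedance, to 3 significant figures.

756 Ω

ω = 2πf = 8.168e+07 rad/s
X_L = ωL = 1140 Ω
X_C = 1/(ωC) = 609 Ω
Net reactance X = X_L − X_C = 534 Ω
Z = 534 + j534 Ω
|Z| = √(534² + 534²) = 756 Ω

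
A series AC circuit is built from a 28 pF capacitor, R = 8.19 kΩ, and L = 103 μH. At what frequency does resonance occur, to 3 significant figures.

2.96 MHz

ω₀ = 1/√(LC) = 1/√(0.000103 × 2.8e-11) = 1.862e+07 rad/s
f₀ = ω₀/(2π) = 2.96 MHz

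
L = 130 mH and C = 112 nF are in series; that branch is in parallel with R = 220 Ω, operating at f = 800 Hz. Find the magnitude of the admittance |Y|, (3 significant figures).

ω = 2πf = 5027 rad/s
X_L = ωL = 653 Ω
X_C = 1/(ωC) = 1780 Ω
Branch 1: Z₁ = R = 220 Ω
Branch 2 (series LC): Z₂ = j(X_L − X_C) = −j1120 Ω
Parallel: Z = Z₁Z₂/(Z₁+Z₂), |Z| = 216 Ω, ∠Z = -11.1°
|Y| = 1/|Z| = 4.63 mS

4.63 mS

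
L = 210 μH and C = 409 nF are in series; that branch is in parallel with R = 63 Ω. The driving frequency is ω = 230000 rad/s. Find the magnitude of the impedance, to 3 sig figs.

32.3 Ω

X_L = ωL = 48.3 Ω
X_C = 1/(ωC) = 10.6 Ω
Branch 1: Z₁ = R = 63.0 Ω
Branch 2 (series LC): Z₂ = j(X_L − X_C) = j37.7 Ω
Parallel: Z = Z₁Z₂/(Z₁+Z₂), |Z| = 32.3 Ω, ∠Z = 59.1°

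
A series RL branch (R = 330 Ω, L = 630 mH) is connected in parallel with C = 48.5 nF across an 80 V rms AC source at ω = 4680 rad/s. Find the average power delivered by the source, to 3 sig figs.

X_L = ωL = 2950 Ω
X_C = 1/(ωC) = 4410 Ω
Branch 1 (R+jX_L): Z₁ = 330 + j2950 Ω, |Z₁| = 2970 Ω
Branch 2 (−jX_C): Z₂ = −j4410 Ω
Parallel: Z = Z₁Z₂/(Z₁+Z₂), |Z| = 8750 Ω, ∠Z = 70.9°
I = V/|Z| = 9.15 mA
P = VI cos φ = 80 × 0.00915 × cos(70.9°) = 240 mW

240 mW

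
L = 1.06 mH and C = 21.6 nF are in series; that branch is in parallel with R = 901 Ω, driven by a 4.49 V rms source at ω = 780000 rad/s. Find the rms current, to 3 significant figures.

X_L = ωL = 827 Ω
X_C = 1/(ωC) = 59.4 Ω
Branch 1: Z₁ = R = 901 Ω
Branch 2 (series LC): Z₂ = j(X_L − X_C) = j767 Ω
Parallel: Z = Z₁Z₂/(Z₁+Z₂), |Z| = 584 Ω, ∠Z = 49.6°
I = V/|Z| = 4.49/584 = 7.69 mA

7.69 mA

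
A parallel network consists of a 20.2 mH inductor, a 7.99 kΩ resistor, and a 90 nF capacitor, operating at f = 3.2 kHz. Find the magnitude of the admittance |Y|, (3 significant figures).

ω = 2πf = 20110 rad/s
X_L = ωL = 406 Ω
X_C = 1/(ωC) = 553 Ω
Parallel: admittances add. Y = 1/R + 1/(jωL) + jωC
Y = (0.000125 − j0.000653) S
|Y| = 0.000665 S → |Z| = 1/|Y| = 1500 Ω, ∠Z = −∠Y = 79.1°

665 μS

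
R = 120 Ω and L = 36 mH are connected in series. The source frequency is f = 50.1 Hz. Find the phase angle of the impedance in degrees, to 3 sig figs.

ω = 2πf = 314.8 rad/s
X_L = ωL = 11.3 Ω
Z = 120 + j11.3 Ω
|Z| = √(120² + 11.3²) = 121 Ω
∠Z = arctan(11.3/120) = 5.39°

5.39°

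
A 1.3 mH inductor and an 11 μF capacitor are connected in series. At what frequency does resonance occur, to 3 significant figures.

ω₀ = 1/√(LC) = 1/√(0.0013 × 1.1e-05) = 8362 rad/s
f₀ = ω₀/(2π) = 1.33 kHz

1.33 kHz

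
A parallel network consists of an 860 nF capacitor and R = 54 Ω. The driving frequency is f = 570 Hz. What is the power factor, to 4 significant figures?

ω = 2πf = 3581 rad/s
X_C = 1/(ωC) = 324.7 Ω
Parallel: admittances add. Y = 1/R + jωC
Y = (0.01852 + j0.003080) S
|Y| = 0.01877 S → |Z| = 1/|Y| = 53.27 Ω, ∠Z = −∠Y = -9.443°
cos φ = cos(-9.443°) = 0.9864

0.9864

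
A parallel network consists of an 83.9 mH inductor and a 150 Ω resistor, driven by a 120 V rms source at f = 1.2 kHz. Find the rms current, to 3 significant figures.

ω = 2πf = 7540 rad/s
X_L = ωL = 633 Ω
Parallel: admittances add. Y = 1/R + 1/(jωL)
Y = (0.00667 − j0.00158) S
|Y| = 0.00685 S → |Z| = 1/|Y| = 146 Ω, ∠Z = −∠Y = 13.3°
I = V/|Z| = 120/146 = 822 mA

822 mA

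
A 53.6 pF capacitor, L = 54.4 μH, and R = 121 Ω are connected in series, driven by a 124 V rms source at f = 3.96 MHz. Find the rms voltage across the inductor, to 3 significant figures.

273 V

ω = 2πf = 2.488e+07 rad/s
X_L = ωL = 1350 Ω
X_C = 1/(ωC) = 750 Ω
Net reactance X = X_L − X_C = 604 Ω
Z = 121 + j604 Ω
|Z| = √(121² + 604²) = 616 Ω
I = V/|Z| = 201 mA
V_L = I·|Z_L| = 0.201 × 1350 = 273 V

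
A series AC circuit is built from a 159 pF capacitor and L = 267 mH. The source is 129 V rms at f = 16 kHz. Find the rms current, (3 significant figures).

3.61 mA

ω = 2πf = 100500 rad/s
X_L = ωL = 26800 Ω
X_C = 1/(ωC) = 62600 Ω
Net reactance X = X_L − X_C = -35700 Ω
Z = − j35700 Ω
|Z| = √(0² + 35700²) = 35700 Ω
I = V/|Z| = 129/35700 = 3.61 mA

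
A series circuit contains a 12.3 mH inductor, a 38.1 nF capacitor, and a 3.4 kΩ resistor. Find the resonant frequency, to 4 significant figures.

7.352 kHz

ω₀ = 1/√(LC) = 1/√(0.0123 × 3.81e-08) = 46190 rad/s
f₀ = ω₀/(2π) = 7.352 kHz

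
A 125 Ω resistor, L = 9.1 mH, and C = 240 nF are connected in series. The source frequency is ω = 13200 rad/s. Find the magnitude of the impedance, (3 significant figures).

X_L = ωL = 120 Ω
X_C = 1/(ωC) = 316 Ω
Net reactance X = X_L − X_C = -196 Ω
Z = 125 − j196 Ω
|Z| = √(125² + 196²) = 232 Ω

232 Ω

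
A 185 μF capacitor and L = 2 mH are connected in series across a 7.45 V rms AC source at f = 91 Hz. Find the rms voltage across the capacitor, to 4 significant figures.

8.475 V

ω = 2πf = 571.8 rad/s
X_L = ωL = 1.144 Ω
X_C = 1/(ωC) = 9.454 Ω
Net reactance X = X_L − X_C = -8.310 Ω
Z = − j8.310 Ω
|Z| = √(0² + 8.310²) = 8.310 Ω
I = V/|Z| = 896.5 mA
V_C = I·|Z_C| = 0.8965 × 9.454 = 8.475 V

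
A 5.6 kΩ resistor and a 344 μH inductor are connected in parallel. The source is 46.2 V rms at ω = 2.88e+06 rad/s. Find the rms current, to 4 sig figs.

X_L = ωL = 990.7 Ω
Parallel: admittances add. Y = 1/R + 1/(jωL)
Y = (0.0001786 − j0.001009) S
|Y| = 0.001025 S → |Z| = 1/|Y| = 975.6 Ω, ∠Z = −∠Y = 79.97°
I = V/|Z| = 46.2/975.6 = 47.36 mA

47.36 mA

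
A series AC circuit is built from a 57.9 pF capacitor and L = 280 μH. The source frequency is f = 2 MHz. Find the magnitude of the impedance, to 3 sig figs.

ω = 2πf = 1.257e+07 rad/s
X_L = ωL = 3520 Ω
X_C = 1/(ωC) = 1370 Ω
Net reactance X = X_L − X_C = 2140 Ω
Z = j2140 Ω
|Z| = √(0² + 2140²) = 2140 Ω

2140 Ω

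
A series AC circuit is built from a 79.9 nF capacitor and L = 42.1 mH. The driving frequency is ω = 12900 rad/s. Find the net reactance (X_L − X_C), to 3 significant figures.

X_L = ωL = 543 Ω
X_C = 1/(ωC) = 970 Ω
X = 543 − 970 = -427 Ω

-427 Ω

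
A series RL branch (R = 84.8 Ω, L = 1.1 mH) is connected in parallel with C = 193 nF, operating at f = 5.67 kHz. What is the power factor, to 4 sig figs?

ω = 2πf = 35630 rad/s
X_L = ωL = 39.19 Ω
X_C = 1/(ωC) = 145.4 Ω
Branch 1 (R+jX_L): Z₁ = 84.80 + j39.19 Ω, |Z₁| = 93.42 Ω
Branch 2 (−jX_C): Z₂ = −j145.4 Ω
Parallel: Z = Z₁Z₂/(Z₁+Z₂), |Z| = 99.94 Ω, ∠Z = -13.79°
cos φ = cos(-13.79°) = 0.9712

0.9712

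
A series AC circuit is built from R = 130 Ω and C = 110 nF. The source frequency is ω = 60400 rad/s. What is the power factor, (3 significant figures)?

X_C = 1/(ωC) = 151 Ω
Z = 130 − j151 Ω
|Z| = √(130² + 151²) = 199 Ω
∠Z = arctan(-151/130) = -49.2°
cos φ = cos(-49.2°) = 0.654

0.654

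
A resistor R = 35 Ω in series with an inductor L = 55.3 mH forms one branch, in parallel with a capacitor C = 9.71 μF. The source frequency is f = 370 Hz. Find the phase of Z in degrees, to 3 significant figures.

ω = 2πf = 2325 rad/s
X_L = ωL = 129 Ω
X_C = 1/(ωC) = 44.3 Ω
Branch 1 (R+jX_L): Z₁ = 35.0 + j129 Ω, |Z₁| = 133 Ω
Branch 2 (−jX_C): Z₂ = −j44.3 Ω
Parallel: Z = Z₁Z₂/(Z₁+Z₂), |Z| = 64.7 Ω, ∠Z = -82.7°

-82.7°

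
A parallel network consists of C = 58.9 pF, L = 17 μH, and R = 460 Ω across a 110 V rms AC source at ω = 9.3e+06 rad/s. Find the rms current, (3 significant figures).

679 mA

X_L = ωL = 158 Ω
X_C = 1/(ωC) = 1830 Ω
Parallel: admittances add. Y = 1/R + 1/(jωL) + jωC
Y = (0.00217 − j0.00578) S
|Y| = 0.00617 S → |Z| = 1/|Y| = 162 Ω, ∠Z = −∠Y = 69.4°
I = V/|Z| = 110/162 = 679 mA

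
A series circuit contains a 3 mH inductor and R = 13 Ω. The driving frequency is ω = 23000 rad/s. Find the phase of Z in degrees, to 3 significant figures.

X_L = ωL = 69.0 Ω
Z = 13.0 + j69.0 Ω
|Z| = √(13.0² + 69.0²) = 70.2 Ω
∠Z = arctan(69.0/13.0) = 79.3°

79.3°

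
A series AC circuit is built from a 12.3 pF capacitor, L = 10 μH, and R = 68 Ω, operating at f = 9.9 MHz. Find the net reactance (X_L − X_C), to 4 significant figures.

ω = 2πf = 6.22e+07 rad/s
X_L = ωL = 622.0 Ω
X_C = 1/(ωC) = 1307 Ω
X = 622.0 − 1307 = -685.0 Ω

-685.0 Ω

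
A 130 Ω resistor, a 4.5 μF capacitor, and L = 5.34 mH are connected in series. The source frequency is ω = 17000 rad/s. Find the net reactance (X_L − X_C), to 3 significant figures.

77.7 Ω

X_L = ωL = 90.8 Ω
X_C = 1/(ωC) = 13.1 Ω
X = 90.8 − 13.1 = 77.7 Ω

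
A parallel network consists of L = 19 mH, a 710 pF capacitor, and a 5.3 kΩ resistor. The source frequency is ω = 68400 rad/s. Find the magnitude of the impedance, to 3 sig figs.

1340 Ω

X_L = ωL = 1300 Ω
X_C = 1/(ωC) = 20600 Ω
Parallel: admittances add. Y = 1/R + 1/(jωL) + jωC
Y = (0.000189 − j0.000721) S
|Y| = 0.000745 S → |Z| = 1/|Y| = 1340 Ω, ∠Z = −∠Y = 75.3°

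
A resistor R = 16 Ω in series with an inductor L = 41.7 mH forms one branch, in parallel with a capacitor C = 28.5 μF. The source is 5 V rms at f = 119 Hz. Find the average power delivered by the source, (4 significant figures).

325.7 mW

ω = 2πf = 747.7 rad/s
X_L = ωL = 31.18 Ω
X_C = 1/(ωC) = 46.93 Ω
Branch 1 (R+jX_L): Z₁ = 16.00 + j31.18 Ω, |Z₁| = 35.04 Ω
Branch 2 (−jX_C): Z₂ = −j46.93 Ω
Parallel: Z = Z₁Z₂/(Z₁+Z₂), |Z| = 73.25 Ω, ∠Z = 17.38°
I = V/|Z| = 68.26 mA
P = VI cos φ = 5 × 0.06826 × cos(17.38°) = 325.7 mW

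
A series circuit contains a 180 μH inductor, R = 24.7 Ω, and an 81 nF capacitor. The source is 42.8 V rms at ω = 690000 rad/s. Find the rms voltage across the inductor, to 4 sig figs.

48.71 V

X_L = ωL = 124.2 Ω
X_C = 1/(ωC) = 17.89 Ω
Net reactance X = X_L − X_C = 106.3 Ω
Z = 24.70 + j106.3 Ω
|Z| = √(24.70² + 106.3²) = 109.1 Ω
I = V/|Z| = 392.2 mA
V_L = I·|Z_L| = 0.3922 × 124.2 = 48.71 V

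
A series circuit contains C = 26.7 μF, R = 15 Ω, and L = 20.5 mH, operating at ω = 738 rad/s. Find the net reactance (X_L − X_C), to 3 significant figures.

-35.6 Ω

X_L = ωL = 15.1 Ω
X_C = 1/(ωC) = 50.7 Ω
X = 15.1 − 50.7 = -35.6 Ω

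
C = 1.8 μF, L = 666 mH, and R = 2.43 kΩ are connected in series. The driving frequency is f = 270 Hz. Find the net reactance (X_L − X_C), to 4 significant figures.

ω = 2πf = 1696 rad/s
X_L = ωL = 1130 Ω
X_C = 1/(ωC) = 327.5 Ω
X = 1130 − 327.5 = 802.4 Ω

802.4 Ω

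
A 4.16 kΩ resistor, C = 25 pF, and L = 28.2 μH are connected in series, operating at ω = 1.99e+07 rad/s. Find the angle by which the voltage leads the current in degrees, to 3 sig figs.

-19.2°

X_L = ωL = 561 Ω
X_C = 1/(ωC) = 2010 Ω
Net reactance X = X_L − X_C = -1450 Ω
Z = 4160 − j1450 Ω
|Z| = √(4160² + 1450²) = 4410 Ω
∠Z = arctan(-1450/4160) = -19.2°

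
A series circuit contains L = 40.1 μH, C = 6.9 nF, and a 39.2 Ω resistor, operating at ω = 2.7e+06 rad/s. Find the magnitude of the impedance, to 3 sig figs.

X_L = ωL = 108 Ω
X_C = 1/(ωC) = 53.7 Ω
Net reactance X = X_L − X_C = 54.6 Ω
Z = 39.2 + j54.6 Ω
|Z| = √(39.2² + 54.6²) = 67.2 Ω

67.2 Ω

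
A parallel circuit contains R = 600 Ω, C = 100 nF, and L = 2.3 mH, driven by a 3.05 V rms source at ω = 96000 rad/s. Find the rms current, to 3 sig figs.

X_L = ωL = 221 Ω
X_C = 1/(ωC) = 104 Ω
Parallel: admittances add. Y = 1/R + 1/(jωL) + jωC
Y = (0.00167 + j0.00507) S
|Y| = 0.00534 S → |Z| = 1/|Y| = 187 Ω, ∠Z = −∠Y = -71.8°
I = V/|Z| = 3.05/187 = 16.3 mA

16.3 mA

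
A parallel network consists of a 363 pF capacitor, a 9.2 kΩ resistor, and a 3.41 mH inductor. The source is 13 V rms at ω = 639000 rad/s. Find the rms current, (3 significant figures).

3.27 mA

X_L = ωL = 2180 Ω
X_C = 1/(ωC) = 4310 Ω
Parallel: admittances add. Y = 1/R + 1/(jωL) + jωC
Y = (0.000109 − j0.000227) S
|Y| = 0.000252 S → |Z| = 1/|Y| = 3970 Ω, ∠Z = −∠Y = 64.4°
I = V/|Z| = 13/3970 = 3.27 mA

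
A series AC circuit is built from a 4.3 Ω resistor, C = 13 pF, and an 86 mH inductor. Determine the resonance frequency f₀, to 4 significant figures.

ω₀ = 1/√(LC) = 1/√(0.086 × 1.3e-11) = 945800 rad/s
f₀ = ω₀/(2π) = 150.5 kHz

150.5 kHz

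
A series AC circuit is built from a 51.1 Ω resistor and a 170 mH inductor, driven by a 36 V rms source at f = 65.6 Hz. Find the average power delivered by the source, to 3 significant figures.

8.81 W

ω = 2πf = 412.2 rad/s
X_L = ωL = 70.1 Ω
Z = 51.1 + j70.1 Ω
|Z| = √(51.1² + 70.1²) = 86.7 Ω
∠Z = arctan(70.1/51.1) = 53.9°
I = V/|Z| = 415 mA
P = VI cos φ = 36 × 0.415 × cos(53.9°) = 8.81 W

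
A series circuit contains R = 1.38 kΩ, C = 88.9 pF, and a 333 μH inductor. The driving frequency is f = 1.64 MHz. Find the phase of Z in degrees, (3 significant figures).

ω = 2πf = 1.03e+07 rad/s
X_L = ωL = 3430 Ω
X_C = 1/(ωC) = 1090 Ω
Net reactance X = X_L − X_C = 2340 Ω
Z = 1380 + j2340 Ω
|Z| = √(1380² + 2340²) = 2720 Ω
∠Z = arctan(2340/1380) = 59.5°

59.5°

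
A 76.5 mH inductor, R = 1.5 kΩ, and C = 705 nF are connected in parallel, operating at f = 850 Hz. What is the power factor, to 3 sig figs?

ω = 2πf = 5341 rad/s
X_L = ωL = 409 Ω
X_C = 1/(ωC) = 266 Ω
Parallel: admittances add. Y = 1/R + 1/(jωL) + jωC
Y = (0.000667 + j0.00132) S
|Y| = 0.00148 S → |Z| = 1/|Y| = 677 Ω, ∠Z = −∠Y = -63.2°
cos φ = cos(-63.2°) = 0.451

0.451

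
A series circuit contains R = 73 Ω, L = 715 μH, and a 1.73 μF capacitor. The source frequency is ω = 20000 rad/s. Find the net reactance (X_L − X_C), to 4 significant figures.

-14.60 Ω

X_L = ωL = 14.30 Ω
X_C = 1/(ωC) = 28.90 Ω
X = 14.30 − 28.90 = -14.60 Ω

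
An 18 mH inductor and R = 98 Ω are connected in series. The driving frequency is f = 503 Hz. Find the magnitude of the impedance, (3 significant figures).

ω = 2πf = 3160 rad/s
X_L = ωL = 56.9 Ω
Z = 98.0 + j56.9 Ω
|Z| = √(98.0² + 56.9²) = 113 Ω

113 Ω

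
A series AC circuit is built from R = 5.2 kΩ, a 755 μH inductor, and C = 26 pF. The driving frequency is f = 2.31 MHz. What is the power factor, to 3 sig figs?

ω = 2πf = 1.451e+07 rad/s
X_L = ωL = 11000 Ω
X_C = 1/(ωC) = 2650 Ω
Net reactance X = X_L − X_C = 8310 Ω
Z = 5200 + j8310 Ω
|Z| = √(5200² + 8310²) = 9800 Ω
∠Z = arctan(8310/5200) = 58.0°
cos φ = cos(58.0°) = 0.531

0.531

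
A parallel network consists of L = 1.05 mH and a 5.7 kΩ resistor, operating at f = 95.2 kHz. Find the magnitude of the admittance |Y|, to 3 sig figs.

1.60 mS

ω = 2πf = 598200 rad/s
X_L = ωL = 628 Ω
Parallel: admittances add. Y = 1/R + 1/(jωL)
Y = (0.000175 − j0.00159) S
|Y| = 0.00160 S → |Z| = 1/|Y| = 624 Ω, ∠Z = −∠Y = 83.7°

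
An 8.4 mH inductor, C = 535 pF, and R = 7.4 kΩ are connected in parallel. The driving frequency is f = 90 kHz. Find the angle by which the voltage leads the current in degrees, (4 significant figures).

-34.25°

ω = 2πf = 565500 rad/s
X_L = ωL = 4750 Ω
X_C = 1/(ωC) = 3305 Ω
Parallel: admittances add. Y = 1/R + 1/(jωL) + jωC
Y = (0.0001351 + j9.201e-05) S
|Y| = 0.0001635 S → |Z| = 1/|Y| = 6117 Ω, ∠Z = −∠Y = -34.25°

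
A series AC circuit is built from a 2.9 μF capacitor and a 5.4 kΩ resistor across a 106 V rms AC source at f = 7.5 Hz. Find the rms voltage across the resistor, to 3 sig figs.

62.9 V

ω = 2πf = 47.12 rad/s
X_C = 1/(ωC) = 7320 Ω
Z = 5400 − j7320 Ω
|Z| = √(5400² + 7320²) = 9090 Ω
I = V/|Z| = 11.7 mA
V_R = I·|Z_R| = 0.0117 × 5400 = 62.9 V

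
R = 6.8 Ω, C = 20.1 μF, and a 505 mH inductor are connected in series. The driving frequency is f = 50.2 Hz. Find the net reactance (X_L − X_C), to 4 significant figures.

1.553 Ω

ω = 2πf = 315.4 rad/s
X_L = ωL = 159.3 Ω
X_C = 1/(ωC) = 157.7 Ω
X = 159.3 − 157.7 = 1.553 Ω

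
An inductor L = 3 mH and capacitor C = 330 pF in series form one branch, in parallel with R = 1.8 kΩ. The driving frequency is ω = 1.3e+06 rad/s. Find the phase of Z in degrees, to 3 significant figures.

48.9°

X_L = ωL = 3900 Ω
X_C = 1/(ωC) = 2330 Ω
Branch 1: Z₁ = R = 1800 Ω
Branch 2 (series LC): Z₂ = j(X_L − X_C) = j1570 Ω
Parallel: Z = Z₁Z₂/(Z₁+Z₂), |Z| = 1180 Ω, ∠Z = 48.9°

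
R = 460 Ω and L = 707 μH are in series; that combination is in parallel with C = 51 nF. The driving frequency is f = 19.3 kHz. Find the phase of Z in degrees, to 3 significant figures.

ω = 2πf = 121300 rad/s
X_L = ωL = 85.7 Ω
X_C = 1/(ωC) = 162 Ω
Branch 1 (R+jX_L): Z₁ = 460 + j85.7 Ω, |Z₁| = 468 Ω
Branch 2 (−jX_C): Z₂ = −j162 Ω
Parallel: Z = Z₁Z₂/(Z₁+Z₂), |Z| = 162 Ω, ∠Z = -70.1°

-70.1°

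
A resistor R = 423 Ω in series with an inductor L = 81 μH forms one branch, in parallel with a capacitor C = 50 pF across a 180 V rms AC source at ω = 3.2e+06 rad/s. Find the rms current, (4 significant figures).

X_L = ωL = 259.2 Ω
X_C = 1/(ωC) = 6250 Ω
Branch 1 (R+jX_L): Z₁ = 423.0 + j259.2 Ω, |Z₁| = 496.1 Ω
Branch 2 (−jX_C): Z₂ = −j6250 Ω
Parallel: Z = Z₁Z₂/(Z₁+Z₂), |Z| = 516.3 Ω, ∠Z = 27.46°
I = V/|Z| = 180/516.3 = 348.6 mA

348.6 mA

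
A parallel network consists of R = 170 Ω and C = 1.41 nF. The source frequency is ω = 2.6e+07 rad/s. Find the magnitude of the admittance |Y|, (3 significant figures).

X_C = 1/(ωC) = 27.3 Ω
Parallel: admittances add. Y = 1/R + jωC
Y = (0.00588 + j0.0367) S
|Y| = 0.0371 S → |Z| = 1/|Y| = 26.9 Ω, ∠Z = −∠Y = -80.9°

37.1 mS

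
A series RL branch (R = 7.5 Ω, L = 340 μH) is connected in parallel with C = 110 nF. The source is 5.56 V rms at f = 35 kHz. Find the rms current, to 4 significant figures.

ω = 2πf = 219900 rad/s
X_L = ωL = 74.77 Ω
X_C = 1/(ωC) = 41.34 Ω
Branch 1 (R+jX_L): Z₁ = 7.500 + j74.77 Ω, |Z₁| = 75.15 Ω
Branch 2 (−jX_C): Z₂ = −j41.34 Ω
Parallel: Z = Z₁Z₂/(Z₁+Z₂), |Z| = 90.67 Ω, ∠Z = -83.08°
I = V/|Z| = 5.56/90.67 = 61.32 mA

61.32 mA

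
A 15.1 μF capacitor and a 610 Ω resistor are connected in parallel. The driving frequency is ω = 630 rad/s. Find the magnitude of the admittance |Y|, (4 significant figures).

X_C = 1/(ωC) = 105.1 Ω
Parallel: admittances add. Y = 1/R + jωC
Y = (0.001639 + j0.009513) S
|Y| = 0.009653 S → |Z| = 1/|Y| = 103.6 Ω, ∠Z = −∠Y = -80.22°

9.653 mS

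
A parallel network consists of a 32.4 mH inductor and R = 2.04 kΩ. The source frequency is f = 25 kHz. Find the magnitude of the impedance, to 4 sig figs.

ω = 2πf = 157100 rad/s
X_L = ωL = 5089 Ω
Parallel: admittances add. Y = 1/R + 1/(jωL)
Y = (0.0004902 − j0.0001965) S
|Y| = 0.0005281 S → |Z| = 1/|Y| = 1894 Ω, ∠Z = −∠Y = 21.84°

1894 Ω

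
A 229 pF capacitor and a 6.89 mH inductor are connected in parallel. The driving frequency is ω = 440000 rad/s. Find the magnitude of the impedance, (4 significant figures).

X_L = ωL = 3032 Ω
X_C = 1/(ωC) = 9925 Ω
Parallel: admittances add. Y = 1/(jωL) + jωC
Y = (0 − j0.0002291) S
|Y| = 0.0002291 S → |Z| = 1/|Y| = 4365 Ω, ∠Z = −∠Y = 90.00°

4365 Ω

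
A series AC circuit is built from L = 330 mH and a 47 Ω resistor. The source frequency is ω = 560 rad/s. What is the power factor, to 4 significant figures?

0.2465

X_L = ωL = 184.8 Ω
Z = 47.00 + j184.8 Ω
|Z| = √(47.00² + 184.8²) = 190.7 Ω
∠Z = arctan(184.8/47.00) = 75.73°
cos φ = cos(75.73°) = 0.2465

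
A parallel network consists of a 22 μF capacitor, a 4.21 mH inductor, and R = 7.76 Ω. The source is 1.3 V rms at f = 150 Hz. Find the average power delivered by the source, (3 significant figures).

218 mW

ω = 2πf = 942.5 rad/s
X_L = ωL = 3.97 Ω
X_C = 1/(ωC) = 48.2 Ω
Parallel: admittances add. Y = 1/R + 1/(jωL) + jωC
Y = (0.129 − j0.231) S
|Y| = 0.265 S → |Z| = 1/|Y| = 3.78 Ω, ∠Z = −∠Y = 60.9°
I = V/|Z| = 344 mA
P = VI cos φ = 1.3 × 0.344 × cos(60.9°) = 218 mW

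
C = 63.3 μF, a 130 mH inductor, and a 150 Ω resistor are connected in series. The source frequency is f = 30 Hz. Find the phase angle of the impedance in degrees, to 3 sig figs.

-21.6°

ω = 2πf = 188.5 rad/s
X_L = ωL = 24.5 Ω
X_C = 1/(ωC) = 83.8 Ω
Net reactance X = X_L − X_C = -59.3 Ω
Z = 150 − j59.3 Ω
|Z| = √(150² + 59.3²) = 161 Ω
∠Z = arctan(-59.3/150) = -21.6°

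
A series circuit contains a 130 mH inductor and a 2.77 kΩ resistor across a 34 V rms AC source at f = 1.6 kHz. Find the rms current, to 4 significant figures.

ω = 2πf = 10050 rad/s
X_L = ωL = 1307 Ω
Z = 2770 + j1307 Ω
|Z| = √(2770² + 1307²) = 3063 Ω
I = V/|Z| = 34/3063 = 11.10 mA

11.10 mA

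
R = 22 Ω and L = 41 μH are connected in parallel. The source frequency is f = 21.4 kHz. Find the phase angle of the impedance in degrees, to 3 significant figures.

ω = 2πf = 134500 rad/s
X_L = ωL = 5.51 Ω
Parallel: admittances add. Y = 1/R + 1/(jωL)
Y = (0.0455 − j0.181) S
|Y| = 0.187 S → |Z| = 1/|Y| = 5.35 Ω, ∠Z = −∠Y = 75.9°

75.9°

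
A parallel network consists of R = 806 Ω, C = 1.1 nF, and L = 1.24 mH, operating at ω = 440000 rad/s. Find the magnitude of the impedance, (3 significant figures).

X_L = ωL = 546 Ω
X_C = 1/(ωC) = 2070 Ω
Parallel: admittances add. Y = 1/R + 1/(jωL) + jωC
Y = (0.00124 − j0.00135) S
|Y| = 0.00183 S → |Z| = 1/|Y| = 546 Ω, ∠Z = −∠Y = 47.4°

546 Ω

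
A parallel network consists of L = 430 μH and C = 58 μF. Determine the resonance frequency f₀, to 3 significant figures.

1.01 kHz

ω₀ = 1/√(LC) = 1/√(0.00043 × 5.8e-05) = 6332 rad/s
f₀ = ω₀/(2π) = 1.01 kHz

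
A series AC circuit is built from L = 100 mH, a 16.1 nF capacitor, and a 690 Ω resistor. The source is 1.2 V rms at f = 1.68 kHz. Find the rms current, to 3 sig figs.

246 μA

ω = 2πf = 10560 rad/s
X_L = ωL = 1060 Ω
X_C = 1/(ωC) = 5880 Ω
Net reactance X = X_L − X_C = -4830 Ω
Z = 690 − j4830 Ω
|Z| = √(690² + 4830²) = 4880 Ω
I = V/|Z| = 1.2/4880 = 246 μA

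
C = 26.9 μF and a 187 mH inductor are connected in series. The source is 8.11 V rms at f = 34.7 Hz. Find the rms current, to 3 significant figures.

62.5 mA

ω = 2πf = 218.0 rad/s
X_L = ωL = 40.8 Ω
X_C = 1/(ωC) = 171 Ω
Net reactance X = X_L − X_C = -130 Ω
Z = − j130 Ω
|Z| = √(0² + 130²) = 130 Ω
I = V/|Z| = 8.11/130 = 62.5 mA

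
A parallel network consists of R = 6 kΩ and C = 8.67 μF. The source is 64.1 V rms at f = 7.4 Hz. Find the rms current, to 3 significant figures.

ω = 2πf = 46.50 rad/s
X_C = 1/(ωC) = 2480 Ω
Parallel: admittances add. Y = 1/R + jωC
Y = (0.000167 + j0.000403) S
|Y| = 0.000436 S → |Z| = 1/|Y| = 2290 Ω, ∠Z = −∠Y = -67.5°
I = V/|Z| = 64.1/2290 = 28.0 mA

28.0 mA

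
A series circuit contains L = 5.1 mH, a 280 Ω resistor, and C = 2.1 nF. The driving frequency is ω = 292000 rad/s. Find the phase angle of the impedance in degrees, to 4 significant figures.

X_L = ωL = 1489 Ω
X_C = 1/(ωC) = 1631 Ω
Net reactance X = X_L − X_C = -141.6 Ω
Z = 280.0 − j141.6 Ω
|Z| = √(280.0² + 141.6²) = 313.8 Ω
∠Z = arctan(-141.6/280.0) = -26.82°

-26.82°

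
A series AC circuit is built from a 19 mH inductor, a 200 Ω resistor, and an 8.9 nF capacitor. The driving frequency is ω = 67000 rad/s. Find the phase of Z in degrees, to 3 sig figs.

X_L = ωL = 1270 Ω
X_C = 1/(ωC) = 1680 Ω
Net reactance X = X_L − X_C = -404 Ω
Z = 200 − j404 Ω
|Z| = √(200² + 404²) = 451 Ω
∠Z = arctan(-404/200) = -63.7°

-63.7°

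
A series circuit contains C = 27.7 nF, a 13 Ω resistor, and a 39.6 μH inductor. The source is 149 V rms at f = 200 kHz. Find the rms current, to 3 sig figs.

ω = 2πf = 1.257e+06 rad/s
X_L = ωL = 49.8 Ω
X_C = 1/(ωC) = 28.7 Ω
Net reactance X = X_L − X_C = 21.0 Ω
Z = 13.0 + j21.0 Ω
|Z| = √(13.0² + 21.0²) = 24.7 Ω
I = V/|Z| = 149/24.7 = 6.03 A

6.03 A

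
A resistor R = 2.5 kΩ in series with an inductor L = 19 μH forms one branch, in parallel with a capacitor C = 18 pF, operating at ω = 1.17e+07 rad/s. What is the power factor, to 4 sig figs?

0.9147

X_L = ωL = 222.3 Ω
X_C = 1/(ωC) = 4748 Ω
Branch 1 (R+jX_L): Z₁ = 2500 + j222.3 Ω, |Z₁| = 2510 Ω
Branch 2 (−jX_C): Z₂ = −j4748 Ω
Parallel: Z = Z₁Z₂/(Z₁+Z₂), |Z| = 2305 Ω, ∠Z = -23.83°
cos φ = cos(-23.83°) = 0.9147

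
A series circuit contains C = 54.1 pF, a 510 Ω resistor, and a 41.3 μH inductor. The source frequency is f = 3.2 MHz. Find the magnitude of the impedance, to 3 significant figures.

518 Ω

ω = 2πf = 2.011e+07 rad/s
X_L = ωL = 830 Ω
X_C = 1/(ωC) = 919 Ω
Net reactance X = X_L − X_C = -88.9 Ω
Z = 510 − j88.9 Ω
|Z| = √(510² + 88.9²) = 518 Ω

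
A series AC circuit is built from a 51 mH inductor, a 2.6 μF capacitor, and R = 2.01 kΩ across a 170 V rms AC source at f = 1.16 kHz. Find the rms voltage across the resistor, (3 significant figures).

168 V

ω = 2πf = 7288 rad/s
X_L = ωL = 372 Ω
X_C = 1/(ωC) = 52.8 Ω
Net reactance X = X_L − X_C = 319 Ω
Z = 2010 + j319 Ω
|Z| = √(2010² + 319²) = 2040 Ω
I = V/|Z| = 83.5 mA
V_R = I·|Z_R| = 0.0835 × 2010 = 168 V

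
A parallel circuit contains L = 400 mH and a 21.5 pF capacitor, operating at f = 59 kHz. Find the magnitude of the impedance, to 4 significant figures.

815400 Ω

ω = 2πf = 370700 rad/s
X_L = ωL = 148300 Ω
X_C = 1/(ωC) = 125500 Ω
Parallel: admittances add. Y = 1/(jωL) + jωC
Y = (0 + j1.226e-06) S
|Y| = 1.226e-06 S → |Z| = 1/|Y| = 815400 Ω, ∠Z = −∠Y = -90.00°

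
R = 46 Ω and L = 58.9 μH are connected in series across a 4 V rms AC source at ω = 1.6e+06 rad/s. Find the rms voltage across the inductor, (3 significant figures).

3.59 V

X_L = ωL = 94.2 Ω
Z = 46.0 + j94.2 Ω
|Z| = √(46.0² + 94.2²) = 105 Ω
I = V/|Z| = 38.1 mA
V_L = I·|Z_L| = 0.0381 × 94.2 = 3.59 V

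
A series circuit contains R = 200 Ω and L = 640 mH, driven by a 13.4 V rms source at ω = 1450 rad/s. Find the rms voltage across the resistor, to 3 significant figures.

X_L = ωL = 928 Ω
Z = 200 + j928 Ω
|Z| = √(200² + 928²) = 949 Ω
I = V/|Z| = 14.1 mA
V_R = I·|Z_R| = 0.0141 × 200 = 2.82 V

2.82 V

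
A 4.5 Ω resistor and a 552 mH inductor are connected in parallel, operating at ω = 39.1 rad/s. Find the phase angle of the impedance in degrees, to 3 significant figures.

11.8°

X_L = ωL = 21.6 Ω
Parallel: admittances add. Y = 1/R + 1/(jωL)
Y = (0.222 − j0.0463) S
|Y| = 0.227 S → |Z| = 1/|Y| = 4.41 Ω, ∠Z = −∠Y = 11.8°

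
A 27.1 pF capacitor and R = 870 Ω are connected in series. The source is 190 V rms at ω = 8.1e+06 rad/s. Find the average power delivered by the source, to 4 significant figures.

X_C = 1/(ωC) = 4556 Ω
Z = 870.0 − j4556 Ω
|Z| = √(870.0² + 4556²) = 4638 Ω
∠Z = arctan(-4556/870.0) = -79.19°
I = V/|Z| = 40.97 mA
P = VI cos φ = 190 × 0.04097 × cos(-79.19°) = 1.460 W

1.460 W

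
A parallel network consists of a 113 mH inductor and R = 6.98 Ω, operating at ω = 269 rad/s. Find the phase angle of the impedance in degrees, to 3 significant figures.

12.9°

X_L = ωL = 30.4 Ω
Parallel: admittances add. Y = 1/R + 1/(jωL)
Y = (0.143 − j0.0329) S
|Y| = 0.147 S → |Z| = 1/|Y| = 6.80 Ω, ∠Z = −∠Y = 12.9°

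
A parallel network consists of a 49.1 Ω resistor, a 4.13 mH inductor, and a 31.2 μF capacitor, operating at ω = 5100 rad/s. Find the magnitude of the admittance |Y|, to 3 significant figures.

113 mS

X_L = ωL = 21.1 Ω
X_C = 1/(ωC) = 6.28 Ω
Parallel: admittances add. Y = 1/R + 1/(jωL) + jωC
Y = (0.0204 + j0.112) S
|Y| = 0.113 S → |Z| = 1/|Y| = 8.81 Ω, ∠Z = −∠Y = -79.7°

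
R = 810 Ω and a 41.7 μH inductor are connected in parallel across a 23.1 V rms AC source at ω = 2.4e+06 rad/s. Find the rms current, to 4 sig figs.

X_L = ωL = 100.1 Ω
Parallel: admittances add. Y = 1/R + 1/(jωL)
Y = (0.001235 − j0.009992) S
|Y| = 0.01007 S → |Z| = 1/|Y| = 99.32 Ω, ∠Z = −∠Y = 82.96°
I = V/|Z| = 23.1/99.32 = 232.6 mA

232.6 mA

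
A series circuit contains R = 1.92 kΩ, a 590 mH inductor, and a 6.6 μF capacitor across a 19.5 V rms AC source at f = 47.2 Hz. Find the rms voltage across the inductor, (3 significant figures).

1.75 V

ω = 2πf = 296.6 rad/s
X_L = ωL = 175 Ω
X_C = 1/(ωC) = 511 Ω
Net reactance X = X_L − X_C = -336 Ω
Z = 1920 − j336 Ω
|Z| = √(1920² + 336²) = 1950 Ω
I = V/|Z| = 10.0 mA
V_L = I·|Z_L| = 0.0100 × 175 = 1.75 V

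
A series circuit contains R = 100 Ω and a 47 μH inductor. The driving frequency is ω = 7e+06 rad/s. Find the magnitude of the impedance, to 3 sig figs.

344 Ω

X_L = ωL = 329 Ω
Z = 100 + j329 Ω
|Z| = √(100² + 329²) = 344 Ω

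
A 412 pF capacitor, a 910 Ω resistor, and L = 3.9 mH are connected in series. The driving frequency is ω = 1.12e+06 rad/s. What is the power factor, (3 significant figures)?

0.382

X_L = ωL = 4370 Ω
X_C = 1/(ωC) = 2170 Ω
Net reactance X = X_L − X_C = 2200 Ω
Z = 910 + j2200 Ω
|Z| = √(910² + 2200²) = 2380 Ω
∠Z = arctan(2200/910) = 67.5°
cos φ = cos(67.5°) = 0.382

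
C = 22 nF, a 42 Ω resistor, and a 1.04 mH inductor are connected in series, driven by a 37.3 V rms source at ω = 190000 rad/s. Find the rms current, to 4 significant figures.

X_L = ωL = 197.6 Ω
X_C = 1/(ωC) = 239.2 Ω
Net reactance X = X_L − X_C = -41.63 Ω
Z = 42.00 − j41.63 Ω
|Z| = √(42.00² + 41.63²) = 59.14 Ω
I = V/|Z| = 37.3/59.14 = 630.7 mA

630.7 mA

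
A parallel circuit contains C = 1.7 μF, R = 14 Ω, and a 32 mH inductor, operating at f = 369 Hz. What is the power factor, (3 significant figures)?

0.991

ω = 2πf = 2318 rad/s
X_L = ωL = 74.2 Ω
X_C = 1/(ωC) = 254 Ω
Parallel: admittances add. Y = 1/R + 1/(jωL) + jωC
Y = (0.0714 − j0.00954) S
|Y| = 0.0721 S → |Z| = 1/|Y| = 13.9 Ω, ∠Z = −∠Y = 7.61°
cos φ = cos(7.61°) = 0.991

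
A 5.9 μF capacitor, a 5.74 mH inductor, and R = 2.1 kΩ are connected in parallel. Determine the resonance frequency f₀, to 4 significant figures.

864.8 Hz

ω₀ = 1/√(LC) = 1/√(0.00574 × 5.9e-06) = 5434 rad/s
f₀ = ω₀/(2π) = 864.8 Hz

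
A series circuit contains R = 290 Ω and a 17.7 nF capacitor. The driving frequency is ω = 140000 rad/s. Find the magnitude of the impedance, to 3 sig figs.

X_C = 1/(ωC) = 404 Ω
Z = 290 − j404 Ω
|Z| = √(290² + 404²) = 497 Ω

497 Ω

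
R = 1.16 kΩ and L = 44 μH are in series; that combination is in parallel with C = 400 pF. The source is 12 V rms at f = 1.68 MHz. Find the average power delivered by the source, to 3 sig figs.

ω = 2πf = 1.056e+07 rad/s
X_L = ωL = 464 Ω
X_C = 1/(ωC) = 237 Ω
Branch 1 (R+jX_L): Z₁ = 1160 + j464 Ω, |Z₁| = 1250 Ω
Branch 2 (−jX_C): Z₂ = −j237 Ω
Parallel: Z = Z₁Z₂/(Z₁+Z₂), |Z| = 250 Ω, ∠Z = -79.3°
I = V/|Z| = 47.9 mA
P = VI cos φ = 12 × 0.0479 × cos(-79.3°) = 107 mW

107 mW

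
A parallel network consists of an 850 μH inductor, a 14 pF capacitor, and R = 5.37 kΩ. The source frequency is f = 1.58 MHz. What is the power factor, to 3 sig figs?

0.994

ω = 2πf = 9.927e+06 rad/s
X_L = ωL = 8440 Ω
X_C = 1/(ωC) = 7200 Ω
Parallel: admittances add. Y = 1/R + 1/(jωL) + jωC
Y = (0.000186 + j2.05e-05) S
|Y| = 0.000187 S → |Z| = 1/|Y| = 5340 Ω, ∠Z = −∠Y = -6.28°
cos φ = cos(-6.28°) = 0.994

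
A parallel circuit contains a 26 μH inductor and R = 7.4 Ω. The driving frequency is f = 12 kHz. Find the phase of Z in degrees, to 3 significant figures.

75.2°

ω = 2πf = 75400 rad/s
X_L = ωL = 1.96 Ω
Parallel: admittances add. Y = 1/R + 1/(jωL)
Y = (0.135 − j0.510) S
|Y| = 0.528 S → |Z| = 1/|Y| = 1.89 Ω, ∠Z = −∠Y = 75.2°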